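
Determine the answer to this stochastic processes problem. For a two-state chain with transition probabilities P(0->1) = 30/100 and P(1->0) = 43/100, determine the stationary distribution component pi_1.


Stationary distribution: pi_0 = p10/(p01+p10), pi_1 = p01/(p01+p10)
p01 = 0.3000, p10 = 0.4300
pi_1 = 0.4110

0.4110


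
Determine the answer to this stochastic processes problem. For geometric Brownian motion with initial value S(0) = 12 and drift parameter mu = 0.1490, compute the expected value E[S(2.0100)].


E[S(t)] = S(0) * exp(mu * t)
= 12 * exp(0.1490 * 2.0100)
= 12 * 1.3492
= 16.1900

16.1900


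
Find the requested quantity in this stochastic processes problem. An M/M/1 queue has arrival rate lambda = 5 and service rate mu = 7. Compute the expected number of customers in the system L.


rho = 5/7 = 0.7143
L = rho/(1-rho)
= 0.7143/0.2857
= 2.5000

2.5000


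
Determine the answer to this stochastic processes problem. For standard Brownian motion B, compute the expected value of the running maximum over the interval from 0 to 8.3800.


E(max B(s)) = sqrt(2t/pi)
= sqrt(2*8.3800/pi)
= sqrt(5.3349)
= 2.3097

2.3097


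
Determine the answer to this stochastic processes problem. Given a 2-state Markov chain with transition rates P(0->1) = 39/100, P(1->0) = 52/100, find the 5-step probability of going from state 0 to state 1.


Computing P^5 by matrix multiplication.
P = [[0.6100, 0.3900], [0.5200, 0.4800]]
After raising P to the power 5:
P^5(0,1) = 0.4286

0.4286


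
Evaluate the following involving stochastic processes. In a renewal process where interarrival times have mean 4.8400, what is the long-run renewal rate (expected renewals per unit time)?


Long-run renewal rate = 1/E(X)
= 1/4.8400
= 0.2066

0.2066


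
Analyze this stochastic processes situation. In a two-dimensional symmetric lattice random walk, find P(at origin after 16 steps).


P = C(16,8)^2 / 4^16
= 12870^2 / 4294967296
= 165636900 / 4294967296
= 0.0386

0.0386


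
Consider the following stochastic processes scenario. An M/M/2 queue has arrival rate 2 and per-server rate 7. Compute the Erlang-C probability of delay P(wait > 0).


a = lambda/mu = 0.2857
rho = a/c = 0.1429
Erlang-C formula applied:
C(c,a) = 0.0357

0.0357


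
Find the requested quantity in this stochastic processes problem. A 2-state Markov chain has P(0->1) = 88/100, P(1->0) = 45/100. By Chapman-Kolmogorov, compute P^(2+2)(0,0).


P^4 = P^2 * P^2
Computing via matrix multiplication of the transition matrix.
Entry (0,0) of P^4 = 0.3462

0.3462


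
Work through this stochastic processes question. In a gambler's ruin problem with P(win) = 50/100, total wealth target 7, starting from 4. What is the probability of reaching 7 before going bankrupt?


p = 1/2: P(win) = i/N = 4/7
= 0.5714

0.5714


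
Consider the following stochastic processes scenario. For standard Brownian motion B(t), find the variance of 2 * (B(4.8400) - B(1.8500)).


Var(alpha*(B(t)-B(s))) = alpha^2 * (t-s)
= 2^2 * (4.8400 - 1.8500)
= 4 * 2.9900
= 11.9600

11.9600


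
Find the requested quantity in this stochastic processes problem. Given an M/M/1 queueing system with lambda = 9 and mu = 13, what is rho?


rho = lambda/mu
= 9/13
= 0.6923

0.6923


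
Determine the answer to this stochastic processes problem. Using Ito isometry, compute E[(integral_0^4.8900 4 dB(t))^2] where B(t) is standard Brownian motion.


By Ito isometry: E[(int f dB)^2] = int f^2 dt
= 4^2 * 4.8900
= 16 * 4.8900 = 78.2400

78.2400


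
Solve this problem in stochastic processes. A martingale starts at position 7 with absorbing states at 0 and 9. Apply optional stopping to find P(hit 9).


By optional stopping theorem: E(M at tau) = M(0) = 7
P(hit 9)*9 + P(hit 0)*0 = 7
P(hit 9) = (7 - 0)/(9 - 0) = 7/9 = 0.7778

0.7778


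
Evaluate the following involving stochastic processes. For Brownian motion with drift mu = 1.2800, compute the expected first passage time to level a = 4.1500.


Expected first passage time = a/mu
= 4.1500/1.2800
= 3.2422

3.2422


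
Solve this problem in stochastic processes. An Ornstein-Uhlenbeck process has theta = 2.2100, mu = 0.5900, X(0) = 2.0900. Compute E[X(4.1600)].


E[X(t)] = mu + (X(0) - mu)*exp(-theta*t)
= 0.5900 + (2.0900 - 0.5900)*exp(-2.2100*4.1600)
= 0.5900 + 1.5000 * 1.0169e-04
= 0.5902

0.5902


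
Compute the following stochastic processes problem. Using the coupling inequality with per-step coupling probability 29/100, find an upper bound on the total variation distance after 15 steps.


TV distance bound <= (1-delta)^n
= (1 - 0.2900)^15
= 0.7100^15
= 0.0059

0.0059


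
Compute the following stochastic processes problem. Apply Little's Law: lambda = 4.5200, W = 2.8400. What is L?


Little's Law: L = lambda * W
= 4.5200 * 2.8400
= 12.8368

12.8368


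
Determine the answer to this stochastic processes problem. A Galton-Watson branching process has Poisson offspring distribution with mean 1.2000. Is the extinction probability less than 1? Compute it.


Since mu = 1.2000 > 1, extinction prob q < 1.
Solve s = exp(mu*(s-1)) iteratively.
q = 0.6863

0.6863


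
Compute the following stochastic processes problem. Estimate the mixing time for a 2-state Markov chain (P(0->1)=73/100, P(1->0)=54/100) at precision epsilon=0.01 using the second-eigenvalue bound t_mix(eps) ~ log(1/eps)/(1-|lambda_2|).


lambda_2 = |1 - p01 - p10| = |1 - 0.7300 - 0.5400| = 0.2700
t_mix ~ log(1/eps)/(1 - |lambda_2|)
= log(100)/(1 - 0.2700) = 4.6052/0.7300
= 6.3085

6.3085


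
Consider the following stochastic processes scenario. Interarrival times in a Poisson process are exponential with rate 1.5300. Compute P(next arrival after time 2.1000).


P(X > t) = exp(-lambda * t)
= exp(-1.5300 * 2.1000)
= exp(-3.2130) = 0.0402

0.0402


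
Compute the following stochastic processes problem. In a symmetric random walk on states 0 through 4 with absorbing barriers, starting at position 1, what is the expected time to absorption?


For symmetric RW on 0,...,N with absorbing barriers, E(i) = i*(N-i)
E(1) = 1 * 3 = 3

3


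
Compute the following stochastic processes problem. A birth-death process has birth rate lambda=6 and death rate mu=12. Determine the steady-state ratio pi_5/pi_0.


For birth-death process, pi_n/pi_0 = (lambda/mu)^n
= (6/12)^5
= 0.0312

0.0312


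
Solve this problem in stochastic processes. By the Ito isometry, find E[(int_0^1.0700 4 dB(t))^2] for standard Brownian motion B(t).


By Ito isometry: E[(int f dB)^2] = int f^2 dt
= 4^2 * 1.0700
= 16 * 1.0700 = 17.1200

17.1200


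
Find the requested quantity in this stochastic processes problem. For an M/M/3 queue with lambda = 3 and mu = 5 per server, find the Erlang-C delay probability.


a = lambda/mu = 0.6000
rho = a/c = 0.2000
Erlang-C formula applied:
C(c,a) = 0.0247

0.0247


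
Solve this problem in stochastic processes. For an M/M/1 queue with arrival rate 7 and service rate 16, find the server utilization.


rho = lambda/mu
= 7/16
= 0.4375

0.4375


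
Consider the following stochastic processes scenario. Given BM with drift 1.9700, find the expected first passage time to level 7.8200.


Expected first passage time = a/mu
= 7.8200/1.9700
= 3.9695

3.9695


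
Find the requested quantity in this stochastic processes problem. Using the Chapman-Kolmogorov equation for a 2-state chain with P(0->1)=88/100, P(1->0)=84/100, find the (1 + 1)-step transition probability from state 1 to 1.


P^2 = P^1 * P^1
Computing via matrix multiplication of the transition matrix.
Entry (1,1) of P^2 = 0.7648

0.7648


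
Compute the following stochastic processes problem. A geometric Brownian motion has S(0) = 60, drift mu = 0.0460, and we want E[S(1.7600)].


E[S(t)] = S(0) * exp(mu * t)
= 60 * exp(0.0460 * 1.7600)
= 60 * 1.0843
= 65.0597

65.0597


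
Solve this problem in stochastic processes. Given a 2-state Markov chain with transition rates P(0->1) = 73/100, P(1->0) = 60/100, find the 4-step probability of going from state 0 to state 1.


Computing P^4 by matrix multiplication.
P = [[0.2700, 0.7300], [0.6000, 0.4000]]
After raising P to the power 4:
P^4(0,1) = 0.5424

0.5424


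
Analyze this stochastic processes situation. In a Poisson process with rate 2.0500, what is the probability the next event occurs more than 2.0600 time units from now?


P(X > t) = exp(-lambda * t)
= exp(-2.0500 * 2.0600)
= exp(-4.2230) = 0.0147

0.0147


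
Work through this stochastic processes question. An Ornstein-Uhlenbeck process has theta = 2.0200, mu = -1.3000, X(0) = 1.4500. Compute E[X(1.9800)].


E[X(t)] = mu + (X(0) - mu)*exp(-theta*t)
= -1.3000 + (1.4500 - -1.3000)*exp(-2.0200*1.9800)
= -1.3000 + 2.7500 * 0.0183
= -1.2496

-1.2496


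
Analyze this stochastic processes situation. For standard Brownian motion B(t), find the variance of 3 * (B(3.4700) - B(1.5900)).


Var(alpha*(B(t)-B(s))) = alpha^2 * (t-s)
= 3^2 * (3.4700 - 1.5900)
= 9 * 1.8800
= 16.9200

16.9200


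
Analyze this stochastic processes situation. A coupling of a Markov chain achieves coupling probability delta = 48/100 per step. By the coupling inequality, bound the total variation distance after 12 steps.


TV distance bound <= (1-delta)^n
= (1 - 0.4800)^12
= 0.5200^12
= 3.9088e-04

3.9088e-04


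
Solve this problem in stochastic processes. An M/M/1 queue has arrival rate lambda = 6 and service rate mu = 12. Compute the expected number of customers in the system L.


rho = 6/12 = 0.5000
L = rho/(1-rho)
= 0.5000/0.5000
= 1.0000

1.0000


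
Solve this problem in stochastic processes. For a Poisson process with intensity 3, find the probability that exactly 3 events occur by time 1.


P(N(t)=k) = (lambda*t)^k * exp(-lambda*t) / k!
lambda*t = 3
= 3^3 * exp(-3) / 3!
= 27 * 0.0498 / 6
= 0.2240

0.2240


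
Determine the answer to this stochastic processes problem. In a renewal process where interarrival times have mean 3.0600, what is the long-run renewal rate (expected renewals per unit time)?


Long-run renewal rate = 1/E(X)
= 1/3.0600
= 0.3268

0.3268


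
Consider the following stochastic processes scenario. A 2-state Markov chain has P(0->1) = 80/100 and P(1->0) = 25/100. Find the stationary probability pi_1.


Stationary distribution: pi_0 = p10/(p01+p10), pi_1 = p01/(p01+p10)
p01 = 0.8000, p10 = 0.2500
pi_1 = 0.7619

0.7619


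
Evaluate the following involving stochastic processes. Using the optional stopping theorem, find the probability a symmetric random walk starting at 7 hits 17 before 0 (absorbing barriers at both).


By optional stopping theorem: E(M at tau) = M(0) = 7
P(hit 17)*17 + P(hit 0)*0 = 7
P(hit 17) = (7 - 0)/(17 - 0) = 7/17 = 0.4118

0.4118


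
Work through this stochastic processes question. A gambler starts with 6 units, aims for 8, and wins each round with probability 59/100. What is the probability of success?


Gambler's ruin formula:
r = q/p = 0.4100/0.5900 = 0.6949
P(win) = (1 - r^i)/(1 - r^N)
= (1 - 0.6949^6)/(1 - 0.6949^8)
= 0.9384

0.9384


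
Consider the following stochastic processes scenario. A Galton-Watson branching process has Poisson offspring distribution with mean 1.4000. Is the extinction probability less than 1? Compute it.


Since mu = 1.4000 > 1, extinction prob q < 1.
Solve s = exp(mu*(s-1)) iteratively.
q = 0.4890

0.4890


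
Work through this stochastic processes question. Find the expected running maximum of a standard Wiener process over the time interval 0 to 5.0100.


E(max B(s)) = sqrt(2t/pi)
= sqrt(2*5.0100/pi)
= sqrt(3.1895)
= 1.7859

1.7859


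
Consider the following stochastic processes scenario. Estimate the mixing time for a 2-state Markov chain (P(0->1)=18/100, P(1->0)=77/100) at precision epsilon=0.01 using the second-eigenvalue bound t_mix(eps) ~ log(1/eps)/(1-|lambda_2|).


lambda_2 = |1 - p01 - p10| = |1 - 0.1800 - 0.7700| = 0.0500
t_mix ~ log(1/eps)/(1 - |lambda_2|)
= log(100)/(1 - 0.0500) = 4.6052/0.9500
= 4.8475

4.8475


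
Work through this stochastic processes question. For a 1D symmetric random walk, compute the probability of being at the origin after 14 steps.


P(S(14) = 0) = C(14,7) / 4^7
= 3432 / 16384
= 0.2095

0.2095


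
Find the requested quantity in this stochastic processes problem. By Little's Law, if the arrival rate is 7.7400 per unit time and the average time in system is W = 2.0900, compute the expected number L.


Little's Law: L = lambda * W
= 7.7400 * 2.0900
= 16.1766

16.1766


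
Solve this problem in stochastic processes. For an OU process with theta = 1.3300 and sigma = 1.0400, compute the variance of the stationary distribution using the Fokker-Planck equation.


Stationary variance = sigma^2 / (2*theta)
= 1.0400^2 / (2*1.3300)
= 1.0816 / 2.6600
= 0.4066

0.4066


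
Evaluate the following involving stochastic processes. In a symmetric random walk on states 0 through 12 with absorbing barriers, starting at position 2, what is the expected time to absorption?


For symmetric RW on 0,...,N with absorbing barriers, E(i) = i*(N-i)
E(2) = 2 * 10 = 20

20


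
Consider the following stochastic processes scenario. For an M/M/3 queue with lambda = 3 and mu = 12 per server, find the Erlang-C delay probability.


a = lambda/mu = 0.2500
rho = a/c = 0.0833
Erlang-C formula applied:
C(c,a) = 0.0022

0.0022


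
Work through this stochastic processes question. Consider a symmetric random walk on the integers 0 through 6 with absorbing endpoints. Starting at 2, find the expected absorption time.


For symmetric RW on 0,...,N with absorbing barriers, E(i) = i*(N-i)
E(2) = 2 * 4 = 8

8


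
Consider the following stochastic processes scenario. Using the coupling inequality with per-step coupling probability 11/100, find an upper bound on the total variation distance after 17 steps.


TV distance bound <= (1-delta)^n
= (1 - 0.1100)^17
= 0.8900^17
= 0.1379

0.1379


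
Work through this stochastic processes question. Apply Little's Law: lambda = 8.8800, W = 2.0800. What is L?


Little's Law: L = lambda * W
= 8.8800 * 2.0800
= 18.4704

18.4704


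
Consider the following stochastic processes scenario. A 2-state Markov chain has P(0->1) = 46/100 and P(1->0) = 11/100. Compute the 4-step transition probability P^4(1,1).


Computing P^4 by matrix multiplication.
P = [[0.5400, 0.4600], [0.1100, 0.8900]]
After raising P to the power 4:
P^4(1,1) = 0.8136

0.8136


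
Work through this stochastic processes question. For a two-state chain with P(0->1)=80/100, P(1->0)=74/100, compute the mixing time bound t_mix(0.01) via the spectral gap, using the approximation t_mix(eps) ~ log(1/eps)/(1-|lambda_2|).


lambda_2 = |1 - p01 - p10| = |1 - 0.8000 - 0.7400| = 0.5400
t_mix ~ log(1/eps)/(1 - |lambda_2|)
= log(100)/(1 - 0.5400) = 4.6052/0.4600
= 10.0112

10.0112


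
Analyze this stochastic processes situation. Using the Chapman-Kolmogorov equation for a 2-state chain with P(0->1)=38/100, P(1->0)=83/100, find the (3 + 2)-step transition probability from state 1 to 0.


P^5 = P^3 * P^2
Computing via matrix multiplication of the transition matrix.
Entry (1,0) of P^5 = 0.6862

0.6862


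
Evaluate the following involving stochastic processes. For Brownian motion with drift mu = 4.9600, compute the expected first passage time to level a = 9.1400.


Expected first passage time = a/mu
= 9.1400/4.9600
= 1.8427

1.8427


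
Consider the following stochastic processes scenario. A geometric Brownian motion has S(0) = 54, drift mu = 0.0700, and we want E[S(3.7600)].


E[S(t)] = S(0) * exp(mu * t)
= 54 * exp(0.0700 * 3.7600)
= 54 * 1.3011
= 70.2587

70.2587


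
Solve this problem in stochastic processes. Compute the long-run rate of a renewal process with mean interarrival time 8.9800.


Long-run renewal rate = 1/E(X)
= 1/8.9800
= 0.1114

0.1114


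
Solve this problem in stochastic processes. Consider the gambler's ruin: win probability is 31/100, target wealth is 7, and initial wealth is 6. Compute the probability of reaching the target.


Gambler's ruin formula:
r = q/p = 0.6900/0.3100 = 2.2258
P(win) = (1 - r^i)/(1 - r^N)
= (1 - 2.2258^6)/(1 - 2.2258^7)
= 0.4472

0.4472


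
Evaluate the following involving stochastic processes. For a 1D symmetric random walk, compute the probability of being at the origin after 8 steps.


P(S(8) = 0) = C(8,4) / 4^4
= 70 / 256
= 0.2734

0.2734


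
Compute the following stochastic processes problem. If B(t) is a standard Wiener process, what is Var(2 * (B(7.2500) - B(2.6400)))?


Var(alpha*(B(t)-B(s))) = alpha^2 * (t-s)
= 2^2 * (7.2500 - 2.6400)
= 4 * 4.6100
= 18.4400

18.4400


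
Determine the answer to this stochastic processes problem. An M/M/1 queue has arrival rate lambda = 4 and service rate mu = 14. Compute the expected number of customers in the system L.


rho = 4/14 = 0.2857
L = rho/(1-rho)
= 0.2857/0.7143
= 0.4000

0.4000


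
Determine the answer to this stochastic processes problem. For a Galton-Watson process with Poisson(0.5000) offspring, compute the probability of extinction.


Since mu = 0.5000 <= 1, extinction probability = 1.

1.0000


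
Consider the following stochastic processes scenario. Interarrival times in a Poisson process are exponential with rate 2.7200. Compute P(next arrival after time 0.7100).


P(X > t) = exp(-lambda * t)
= exp(-2.7200 * 0.7100)
= exp(-1.9312) = 0.1450

0.1450


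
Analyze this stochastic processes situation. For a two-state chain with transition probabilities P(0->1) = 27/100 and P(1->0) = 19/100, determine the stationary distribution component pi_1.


Stationary distribution: pi_0 = p10/(p01+p10), pi_1 = p01/(p01+p10)
p01 = 0.2700, p10 = 0.1900
pi_1 = 0.5870

0.5870


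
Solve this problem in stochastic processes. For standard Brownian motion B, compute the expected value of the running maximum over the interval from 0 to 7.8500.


E(max B(s)) = sqrt(2t/pi)
= sqrt(2*7.8500/pi)
= sqrt(4.9975)
= 2.2355

2.2355


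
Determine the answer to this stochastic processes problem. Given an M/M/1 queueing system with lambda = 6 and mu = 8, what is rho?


rho = lambda/mu
= 6/8
= 0.7500

0.7500


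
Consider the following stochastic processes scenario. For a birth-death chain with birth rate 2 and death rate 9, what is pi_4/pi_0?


For birth-death process, pi_n/pi_0 = (lambda/mu)^n
= (2/9)^4
= 0.0024

0.0024


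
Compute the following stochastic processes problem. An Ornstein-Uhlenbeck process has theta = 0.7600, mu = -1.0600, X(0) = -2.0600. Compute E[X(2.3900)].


E[X(t)] = mu + (X(0) - mu)*exp(-theta*t)
= -1.0600 + (-2.0600 - -1.0600)*exp(-0.7600*2.3900)
= -1.0600 + -1.0000 * 0.1626
= -1.2226

-1.2226


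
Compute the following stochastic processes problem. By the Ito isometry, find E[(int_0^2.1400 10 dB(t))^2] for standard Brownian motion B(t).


By Ito isometry: E[(int f dB)^2] = int f^2 dt
= 10^2 * 2.1400
= 100 * 2.1400 = 214.0000

214.0000


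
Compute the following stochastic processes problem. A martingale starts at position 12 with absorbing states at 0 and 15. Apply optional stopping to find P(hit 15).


By optional stopping theorem: E(M at tau) = M(0) = 12
P(hit 15)*15 + P(hit 0)*0 = 12
P(hit 15) = (12 - 0)/(15 - 0) = 4/5 = 0.8000

0.8000


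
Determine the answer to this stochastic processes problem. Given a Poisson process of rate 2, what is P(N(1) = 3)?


P(N(t)=k) = (lambda*t)^k * exp(-lambda*t) / k!
lambda*t = 2
= 2^3 * exp(-2) / 3!
= 8 * 0.1353 / 6
= 0.1804

0.1804


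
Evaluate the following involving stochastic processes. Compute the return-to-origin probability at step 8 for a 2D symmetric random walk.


P = C(8,4)^2 / 4^8
= 70^2 / 65536
= 4900 / 65536
= 0.0748

0.0748


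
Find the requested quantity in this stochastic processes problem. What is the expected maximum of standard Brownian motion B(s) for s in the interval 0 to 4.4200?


E(max B(s)) = sqrt(2t/pi)
= sqrt(2*4.4200/pi)
= sqrt(2.8139)
= 1.6775

1.6775


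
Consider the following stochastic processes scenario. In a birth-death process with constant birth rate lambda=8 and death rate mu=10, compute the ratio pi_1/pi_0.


For birth-death process, pi_n/pi_0 = (lambda/mu)^n
= (8/10)^1
= 0.8000

0.8000


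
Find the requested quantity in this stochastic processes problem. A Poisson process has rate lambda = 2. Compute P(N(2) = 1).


P(N(t)=k) = (lambda*t)^k * exp(-lambda*t) / k!
lambda*t = 4
= 4^1 * exp(-4) / 1!
= 4 * 0.0183 / 1
= 0.0733

0.0733


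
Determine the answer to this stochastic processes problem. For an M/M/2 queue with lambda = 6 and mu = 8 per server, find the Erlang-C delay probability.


a = lambda/mu = 0.7500
rho = a/c = 0.3750
Erlang-C formula applied:
C(c,a) = 0.2045

0.2045


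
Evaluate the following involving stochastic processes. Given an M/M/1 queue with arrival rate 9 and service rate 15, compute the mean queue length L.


rho = 9/15 = 0.6000
L = rho/(1-rho)
= 0.6000/0.4000
= 1.5000

1.5000


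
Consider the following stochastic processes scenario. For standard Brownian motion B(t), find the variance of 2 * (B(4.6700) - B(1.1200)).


Var(alpha*(B(t)-B(s))) = alpha^2 * (t-s)
= 2^2 * (4.6700 - 1.1200)
= 4 * 3.5500
= 14.2000

14.2000


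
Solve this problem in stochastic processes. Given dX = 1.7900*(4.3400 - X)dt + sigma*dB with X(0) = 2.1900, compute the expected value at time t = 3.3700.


E[X(t)] = mu + (X(0) - mu)*exp(-theta*t)
= 4.3400 + (2.1900 - 4.3400)*exp(-1.7900*3.3700)
= 4.3400 + -2.1500 * 0.0024
= 4.3348

4.3348


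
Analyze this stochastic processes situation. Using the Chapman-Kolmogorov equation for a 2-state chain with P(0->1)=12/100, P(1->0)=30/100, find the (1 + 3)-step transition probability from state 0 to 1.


P^4 = P^1 * P^3
Computing via matrix multiplication of the transition matrix.
Entry (0,1) of P^4 = 0.2534

0.2534


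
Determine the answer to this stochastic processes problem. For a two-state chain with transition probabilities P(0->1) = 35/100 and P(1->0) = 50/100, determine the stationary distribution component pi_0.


Stationary distribution: pi_0 = p10/(p01+p10), pi_1 = p01/(p01+p10)
p01 = 0.3500, p10 = 0.5000
pi_0 = 0.5882

0.5882


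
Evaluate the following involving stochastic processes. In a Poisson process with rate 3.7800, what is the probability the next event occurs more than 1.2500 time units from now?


P(X > t) = exp(-lambda * t)
= exp(-3.7800 * 1.2500)
= exp(-4.7250) = 0.0089

0.0089


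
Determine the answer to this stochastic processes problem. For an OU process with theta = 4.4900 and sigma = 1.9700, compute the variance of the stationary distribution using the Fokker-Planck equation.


Stationary variance = sigma^2 / (2*theta)
= 1.9700^2 / (2*4.4900)
= 3.8809 / 8.9800
= 0.4322

0.4322


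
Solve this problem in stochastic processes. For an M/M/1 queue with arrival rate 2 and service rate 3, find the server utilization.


rho = lambda/mu
= 2/3
= 0.6667

0.6667


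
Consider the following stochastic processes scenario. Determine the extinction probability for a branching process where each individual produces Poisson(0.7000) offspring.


Since mu = 0.7000 <= 1, extinction probability = 1.

1.0000


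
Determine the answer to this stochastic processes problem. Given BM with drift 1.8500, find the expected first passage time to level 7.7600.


Expected first passage time = a/mu
= 7.7600/1.8500
= 4.1946

4.1946


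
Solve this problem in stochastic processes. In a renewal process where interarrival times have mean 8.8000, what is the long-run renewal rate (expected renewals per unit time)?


Long-run renewal rate = 1/E(X)
= 1/8.8000
= 0.1136

0.1136


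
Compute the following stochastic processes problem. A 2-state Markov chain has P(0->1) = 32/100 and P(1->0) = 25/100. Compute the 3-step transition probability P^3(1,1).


Computing P^3 by matrix multiplication.
P = [[0.6800, 0.3200], [0.2500, 0.7500]]
After raising P to the power 3:
P^3(1,1) = 0.5963

0.5963


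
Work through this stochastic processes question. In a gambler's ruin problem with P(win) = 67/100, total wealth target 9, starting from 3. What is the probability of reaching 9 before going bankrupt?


Gambler's ruin formula:
r = q/p = 0.3300/0.6700 = 0.4925
P(win) = (1 - r^i)/(1 - r^N)
= (1 - 0.4925^3)/(1 - 0.4925^9)
= 0.8820

0.8820


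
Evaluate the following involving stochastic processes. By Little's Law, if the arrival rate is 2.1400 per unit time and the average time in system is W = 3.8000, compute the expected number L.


Little's Law: L = lambda * W
= 2.1400 * 3.8000
= 8.1320

8.1320


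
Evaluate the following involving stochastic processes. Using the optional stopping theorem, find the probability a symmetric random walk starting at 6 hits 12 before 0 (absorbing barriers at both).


By optional stopping theorem: E(M at tau) = M(0) = 6
P(hit 12)*12 + P(hit 0)*0 = 6
P(hit 12) = (6 - 0)/(12 - 0) = 1/2 = 0.5000

0.5000


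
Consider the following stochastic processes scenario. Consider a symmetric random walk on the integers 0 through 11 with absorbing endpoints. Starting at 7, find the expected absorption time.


For symmetric RW on 0,...,N with absorbing barriers, E(i) = i*(N-i)
E(7) = 7 * 4 = 28

28


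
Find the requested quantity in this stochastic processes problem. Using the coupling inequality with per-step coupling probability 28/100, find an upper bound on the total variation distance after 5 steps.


TV distance bound <= (1-delta)^n
= (1 - 0.2800)^5
= 0.7200^5
= 0.1935

0.1935


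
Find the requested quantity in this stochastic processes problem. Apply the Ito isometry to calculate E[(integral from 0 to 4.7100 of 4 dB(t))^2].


By Ito isometry: E[(int f dB)^2] = int f^2 dt
= 4^2 * 4.7100
= 16 * 4.7100 = 75.3600

75.3600


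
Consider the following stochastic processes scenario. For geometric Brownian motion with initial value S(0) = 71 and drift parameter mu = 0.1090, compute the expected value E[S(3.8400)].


E[S(t)] = S(0) * exp(mu * t)
= 71 * exp(0.1090 * 3.8400)
= 71 * 1.5198
= 107.9038

107.9038


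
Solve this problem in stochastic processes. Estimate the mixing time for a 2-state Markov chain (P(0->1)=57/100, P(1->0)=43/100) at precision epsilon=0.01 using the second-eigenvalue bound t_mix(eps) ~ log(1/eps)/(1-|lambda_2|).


lambda_2 = |1 - p01 - p10| = |1 - 0.5700 - 0.4300| = 5.5511e-17
t_mix ~ log(1/eps)/(1 - |lambda_2|)
= log(100)/(1 - 5.5511e-17) = 4.6052/1.0000
= 4.6052

4.6052


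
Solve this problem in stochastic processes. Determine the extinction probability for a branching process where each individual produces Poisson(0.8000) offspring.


Since mu = 0.8000 <= 1, extinction probability = 1.

1.0000


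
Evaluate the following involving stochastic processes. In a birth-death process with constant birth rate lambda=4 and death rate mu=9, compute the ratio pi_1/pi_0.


For birth-death process, pi_n/pi_0 = (lambda/mu)^n
= (4/9)^1
= 0.4444

0.4444


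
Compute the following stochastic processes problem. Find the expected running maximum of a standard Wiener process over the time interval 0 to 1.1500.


E(max B(s)) = sqrt(2t/pi)
= sqrt(2*1.1500/pi)
= sqrt(0.7321)
= 0.8556

0.8556


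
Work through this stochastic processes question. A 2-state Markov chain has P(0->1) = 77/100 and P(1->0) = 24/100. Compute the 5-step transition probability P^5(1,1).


Computing P^5 by matrix multiplication.
P = [[0.2300, 0.7700], [0.2400, 0.7600]]
After raising P to the power 5:
P^5(1,1) = 0.7624

0.7624


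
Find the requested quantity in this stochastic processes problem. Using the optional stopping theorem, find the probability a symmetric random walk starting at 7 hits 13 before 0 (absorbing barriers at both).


By optional stopping theorem: E(M at tau) = M(0) = 7
P(hit 13)*13 + P(hit 0)*0 = 7
P(hit 13) = (7 - 0)/(13 - 0) = 7/13 = 0.5385

0.5385


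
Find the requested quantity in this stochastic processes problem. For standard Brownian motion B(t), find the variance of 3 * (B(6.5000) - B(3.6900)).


Var(alpha*(B(t)-B(s))) = alpha^2 * (t-s)
= 3^2 * (6.5000 - 3.6900)
= 9 * 2.8100
= 25.2900

25.2900


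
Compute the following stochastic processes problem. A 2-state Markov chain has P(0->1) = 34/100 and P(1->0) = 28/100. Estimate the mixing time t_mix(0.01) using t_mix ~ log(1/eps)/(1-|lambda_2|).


lambda_2 = |1 - p01 - p10| = |1 - 0.3400 - 0.2800| = 0.3800
t_mix ~ log(1/eps)/(1 - |lambda_2|)
= log(100)/(1 - 0.3800) = 4.6052/0.6200
= 7.4277

7.4277


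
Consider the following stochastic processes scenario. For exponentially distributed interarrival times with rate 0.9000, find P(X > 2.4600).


P(X > t) = exp(-lambda * t)
= exp(-0.9000 * 2.4600)
= exp(-2.2140) = 0.1093

0.1093


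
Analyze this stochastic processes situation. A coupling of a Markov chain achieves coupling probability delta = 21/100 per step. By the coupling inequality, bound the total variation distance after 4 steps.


TV distance bound <= (1-delta)^n
= (1 - 0.2100)^4
= 0.7900^4
= 0.3895

0.3895


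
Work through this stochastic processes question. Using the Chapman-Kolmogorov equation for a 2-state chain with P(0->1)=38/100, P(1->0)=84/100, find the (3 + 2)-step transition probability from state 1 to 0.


P^5 = P^3 * P^2
Computing via matrix multiplication of the transition matrix.
Entry (1,0) of P^5 = 0.6889

0.6889


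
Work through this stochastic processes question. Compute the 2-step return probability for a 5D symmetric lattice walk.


P(return in 2 steps) = P(reverse first step) = 1/(2d)
= 1/10
= 0.1000

0.1000


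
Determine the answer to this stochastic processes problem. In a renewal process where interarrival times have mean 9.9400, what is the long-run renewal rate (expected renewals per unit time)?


Long-run renewal rate = 1/E(X)
= 1/9.9400
= 0.1006

0.1006


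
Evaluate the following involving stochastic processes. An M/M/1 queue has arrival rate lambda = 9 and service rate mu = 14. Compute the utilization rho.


rho = lambda/mu
= 9/14
= 0.6429

0.6429


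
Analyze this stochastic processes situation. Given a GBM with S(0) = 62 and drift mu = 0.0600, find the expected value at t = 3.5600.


E[S(t)] = S(0) * exp(mu * t)
= 62 * exp(0.0600 * 3.5600)
= 62 * 1.2381
= 76.7639

76.7639


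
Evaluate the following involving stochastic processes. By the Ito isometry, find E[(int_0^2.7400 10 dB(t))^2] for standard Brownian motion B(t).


By Ito isometry: E[(int f dB)^2] = int f^2 dt
= 10^2 * 2.7400
= 100 * 2.7400 = 274.0000

274.0000


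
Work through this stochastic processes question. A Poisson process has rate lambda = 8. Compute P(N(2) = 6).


P(N(t)=k) = (lambda*t)^k * exp(-lambda*t) / k!
lambda*t = 16
= 16^6 * exp(-16) / 6!
= 16777216 * 1.1254e-07 / 720
= 0.0026

0.0026


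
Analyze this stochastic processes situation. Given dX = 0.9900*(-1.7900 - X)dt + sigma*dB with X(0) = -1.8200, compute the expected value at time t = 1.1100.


E[X(t)] = mu + (X(0) - mu)*exp(-theta*t)
= -1.7900 + (-1.8200 - -1.7900)*exp(-0.9900*1.1100)
= -1.7900 + -0.0300 * 0.3332
= -1.8000

-1.8000


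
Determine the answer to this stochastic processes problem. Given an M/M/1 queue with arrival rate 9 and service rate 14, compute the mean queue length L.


rho = 9/14 = 0.6429
L = rho/(1-rho)
= 0.6429/0.3571
= 1.8000

1.8000


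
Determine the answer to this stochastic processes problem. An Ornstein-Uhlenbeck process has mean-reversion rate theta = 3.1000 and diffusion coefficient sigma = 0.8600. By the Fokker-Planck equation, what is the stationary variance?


Stationary variance = sigma^2 / (2*theta)
= 0.8600^2 / (2*3.1000)
= 0.7396 / 6.2000
= 0.1193

0.1193


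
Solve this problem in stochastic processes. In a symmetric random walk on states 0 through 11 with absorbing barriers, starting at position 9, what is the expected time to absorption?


For symmetric RW on 0,...,N with absorbing barriers, E(i) = i*(N-i)
E(9) = 9 * 2 = 18

18


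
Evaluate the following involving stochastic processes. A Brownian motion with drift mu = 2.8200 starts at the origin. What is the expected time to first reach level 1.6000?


Expected first passage time = a/mu
= 1.6000/2.8200
= 0.5674

0.5674


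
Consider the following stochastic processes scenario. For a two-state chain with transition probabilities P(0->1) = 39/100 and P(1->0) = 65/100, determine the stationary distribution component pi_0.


Stationary distribution: pi_0 = p10/(p01+p10), pi_1 = p01/(p01+p10)
p01 = 0.3900, p10 = 0.6500
pi_0 = 0.6250

0.6250


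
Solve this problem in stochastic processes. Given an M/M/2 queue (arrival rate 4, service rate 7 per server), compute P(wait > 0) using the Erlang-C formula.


a = lambda/mu = 0.5714
rho = a/c = 0.2857
Erlang-C formula applied:
C(c,a) = 0.1270

0.1270


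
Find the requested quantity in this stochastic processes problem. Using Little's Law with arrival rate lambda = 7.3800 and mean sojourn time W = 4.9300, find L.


Little's Law: L = lambda * W
= 7.3800 * 4.9300
= 36.3834

36.3834


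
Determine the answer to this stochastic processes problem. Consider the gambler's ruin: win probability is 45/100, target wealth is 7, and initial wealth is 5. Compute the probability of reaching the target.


Gambler's ruin formula:
r = q/p = 0.5500/0.4500 = 1.2222
P(win) = (1 - r^i)/(1 - r^N)
= (1 - 1.2222^5)/(1 - 1.2222^7)
= 0.5619

0.5619


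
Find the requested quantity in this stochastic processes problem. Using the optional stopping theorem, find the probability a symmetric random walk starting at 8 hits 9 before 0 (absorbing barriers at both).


By optional stopping theorem: E(M at tau) = M(0) = 8
P(hit 9)*9 + P(hit 0)*0 = 8
P(hit 9) = (8 - 0)/(9 - 0) = 8/9 = 0.8889

0.8889


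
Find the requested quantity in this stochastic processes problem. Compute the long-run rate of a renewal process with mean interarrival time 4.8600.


Long-run renewal rate = 1/E(X)
= 1/4.8600
= 0.2058

0.2058


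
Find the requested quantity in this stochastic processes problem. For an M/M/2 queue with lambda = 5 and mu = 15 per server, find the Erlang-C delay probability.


a = lambda/mu = 0.3333
rho = a/c = 0.1667
Erlang-C formula applied:
C(c,a) = 0.0476

0.0476


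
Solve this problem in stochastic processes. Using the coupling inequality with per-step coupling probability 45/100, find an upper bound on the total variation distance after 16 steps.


TV distance bound <= (1-delta)^n
= (1 - 0.4500)^16
= 0.5500^16
= 7.0114e-05

7.0114e-05


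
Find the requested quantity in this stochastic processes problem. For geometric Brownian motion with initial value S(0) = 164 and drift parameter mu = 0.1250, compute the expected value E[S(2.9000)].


E[S(t)] = S(0) * exp(mu * t)
= 164 * exp(0.1250 * 2.9000)
= 164 * 1.4369
= 235.6544

235.6544


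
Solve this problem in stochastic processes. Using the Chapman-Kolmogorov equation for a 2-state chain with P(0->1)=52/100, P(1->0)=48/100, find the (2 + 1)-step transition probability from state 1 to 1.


P^3 = P^2 * P^1
Computing via matrix multiplication of the transition matrix.
Entry (1,1) of P^3 = 0.5200

0.5200


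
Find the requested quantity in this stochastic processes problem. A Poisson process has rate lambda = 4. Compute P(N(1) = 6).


P(N(t)=k) = (lambda*t)^k * exp(-lambda*t) / k!
lambda*t = 4
= 4^6 * exp(-4) / 6!
= 4096 * 0.0183 / 720
= 0.1042

0.1042


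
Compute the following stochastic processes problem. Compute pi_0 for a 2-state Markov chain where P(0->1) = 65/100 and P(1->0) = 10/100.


Stationary distribution: pi_0 = p10/(p01+p10), pi_1 = p01/(p01+p10)
p01 = 0.6500, p10 = 0.1000
pi_0 = 0.1333

0.1333


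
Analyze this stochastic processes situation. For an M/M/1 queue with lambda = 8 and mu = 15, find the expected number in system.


rho = 8/15 = 0.5333
L = rho/(1-rho)
= 0.5333/0.4667
= 1.1429

1.1429


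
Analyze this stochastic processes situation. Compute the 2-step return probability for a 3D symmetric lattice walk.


P(return in 2 steps) = P(reverse first step) = 1/(2d)
= 1/6
= 0.1667

0.1667


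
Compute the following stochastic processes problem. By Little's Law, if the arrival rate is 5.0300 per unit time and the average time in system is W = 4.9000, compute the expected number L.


Little's Law: L = lambda * W
= 5.0300 * 4.9000
= 24.6470

24.6470


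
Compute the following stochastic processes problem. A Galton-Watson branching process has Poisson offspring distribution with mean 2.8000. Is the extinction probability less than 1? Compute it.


Since mu = 2.8000 > 1, extinction prob q < 1.
Solve s = exp(mu*(s-1)) iteratively.
q = 0.0750

0.0750


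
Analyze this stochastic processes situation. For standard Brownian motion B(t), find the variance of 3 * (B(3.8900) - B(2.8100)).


Var(alpha*(B(t)-B(s))) = alpha^2 * (t-s)
= 3^2 * (3.8900 - 2.8100)
= 9 * 1.0800
= 9.7200

9.7200


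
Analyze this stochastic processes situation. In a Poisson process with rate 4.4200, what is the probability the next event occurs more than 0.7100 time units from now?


P(X > t) = exp(-lambda * t)
= exp(-4.4200 * 0.7100)
= exp(-3.1382) = 0.0434

0.0434


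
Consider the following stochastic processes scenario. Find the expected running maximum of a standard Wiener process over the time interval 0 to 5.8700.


E(max B(s)) = sqrt(2t/pi)
= sqrt(2*5.8700/pi)
= sqrt(3.7370)
= 1.9331

1.9331


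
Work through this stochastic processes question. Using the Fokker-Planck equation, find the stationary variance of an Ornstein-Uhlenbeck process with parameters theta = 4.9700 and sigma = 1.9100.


Stationary variance = sigma^2 / (2*theta)
= 1.9100^2 / (2*4.9700)
= 3.6481 / 9.9400
= 0.3670

0.3670


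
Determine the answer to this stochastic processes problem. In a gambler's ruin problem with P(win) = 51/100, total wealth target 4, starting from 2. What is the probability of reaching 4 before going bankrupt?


Gambler's ruin formula:
r = q/p = 0.4900/0.5100 = 0.9608
P(win) = (1 - r^i)/(1 - r^N)
= (1 - 0.9608^2)/(1 - 0.9608^4)
= 0.5200

0.5200


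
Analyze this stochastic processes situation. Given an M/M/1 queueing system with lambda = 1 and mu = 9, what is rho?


rho = lambda/mu
= 1/9
= 0.1111

0.1111


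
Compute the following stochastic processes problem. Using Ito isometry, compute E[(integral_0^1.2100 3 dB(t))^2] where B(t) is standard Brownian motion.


By Ito isometry: E[(int f dB)^2] = int f^2 dt
= 3^2 * 1.2100
= 9 * 1.2100 = 10.8900

10.8900


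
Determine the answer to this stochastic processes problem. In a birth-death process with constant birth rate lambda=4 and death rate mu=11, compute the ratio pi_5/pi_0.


For birth-death process, pi_n/pi_0 = (lambda/mu)^n
= (4/11)^5
= 0.0064

0.0064


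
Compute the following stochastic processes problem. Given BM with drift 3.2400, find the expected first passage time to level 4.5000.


Expected first passage time = a/mu
= 4.5000/3.2400
= 1.3889

1.3889


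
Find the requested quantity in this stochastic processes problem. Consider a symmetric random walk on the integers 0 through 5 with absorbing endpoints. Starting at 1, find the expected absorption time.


For symmetric RW on 0,...,N with absorbing barriers, E(i) = i*(N-i)
E(1) = 1 * 4 = 4

4


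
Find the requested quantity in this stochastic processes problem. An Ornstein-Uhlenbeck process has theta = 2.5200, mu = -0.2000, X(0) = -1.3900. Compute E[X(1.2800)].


E[X(t)] = mu + (X(0) - mu)*exp(-theta*t)
= -0.2000 + (-1.3900 - -0.2000)*exp(-2.5200*1.2800)
= -0.2000 + -1.1900 * 0.0397
= -0.2473

-0.2473


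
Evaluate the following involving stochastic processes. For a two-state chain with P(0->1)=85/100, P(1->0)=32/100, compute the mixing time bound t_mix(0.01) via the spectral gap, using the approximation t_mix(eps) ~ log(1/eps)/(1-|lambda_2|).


lambda_2 = |1 - p01 - p10| = |1 - 0.8500 - 0.3200| = 0.1700
t_mix ~ log(1/eps)/(1 - |lambda_2|)
= log(100)/(1 - 0.1700) = 4.6052/0.8300
= 5.5484

5.5484
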